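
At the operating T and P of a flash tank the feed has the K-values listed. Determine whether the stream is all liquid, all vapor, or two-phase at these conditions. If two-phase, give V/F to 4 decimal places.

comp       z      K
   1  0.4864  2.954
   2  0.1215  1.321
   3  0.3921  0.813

all vapor

ΣzᵢKᵢ = 1.9161; Σzᵢ/Kᵢ = 0.7389.
Since Σzᵢ/Kᵢ < 1 the mixture is above its dew point — single vapor phase.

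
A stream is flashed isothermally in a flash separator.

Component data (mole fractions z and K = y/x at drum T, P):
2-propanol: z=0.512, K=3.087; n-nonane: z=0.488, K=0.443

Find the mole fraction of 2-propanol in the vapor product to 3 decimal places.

y_2-propanol = 0.650

Let ψ = V/F and solve Σ zᵢ(Kᵢ−1)/(1+ψ(Kᵢ−1)) = 0.
Feasibility: ΣzᵢKᵢ = 1.797, Σzᵢ/Kᵢ = 1.267 — both > 1, two phases present.
Binary case is linear: z₁(K₁−1)(1+ψ(K₂−1)) + z₂(K₂−1)(1+ψ(K₁−1)) = 0
⇒ ψ = [z₁(K₁−1)+z₂(K₂−1)] / [−(K₁−1)(K₂−1)] = 0.7967/1.1625 = 0.685
Compositions from xᵢ = zᵢ/(1+ψ(Kᵢ−1)), yᵢ = Kᵢxᵢ:
  2-propanol: x = 0.211, y = 0.650
  n-nonane: x = 0.789, y = 0.350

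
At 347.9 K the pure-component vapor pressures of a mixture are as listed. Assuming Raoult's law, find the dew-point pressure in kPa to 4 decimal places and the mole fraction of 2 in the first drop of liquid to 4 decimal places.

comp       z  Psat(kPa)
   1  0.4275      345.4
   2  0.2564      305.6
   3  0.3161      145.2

At the dew point ψ → 1, so Σzᵢ/Kᵢ = 1 with Kᵢ = Pᵢˢᵃᵗ/P ⇒ 1/P = Σzᵢ/Pᵢˢᵃᵗ.
1/P = 0.4275/345.4 + 0.2564/305.6 + 0.3161/145.2 = 0.0042537 ⇒ P = 235.0896 kPa
xᵢ = zᵢP/Pᵢˢᵃᵗ ⇒ x_2 = 0.2564·235.0896/305.6 = 0.1972

Pdew = 235.0896 kPa, x_2 = 0.1972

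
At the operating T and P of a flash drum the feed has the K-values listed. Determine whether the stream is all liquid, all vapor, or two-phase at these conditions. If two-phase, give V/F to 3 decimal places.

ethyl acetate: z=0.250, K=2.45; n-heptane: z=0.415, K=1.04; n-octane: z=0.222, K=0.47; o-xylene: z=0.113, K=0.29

two-phase, V/F = 0.363

ΣzᵢKᵢ = 1.181; Σzᵢ/Kᵢ = 1.363.
Both exceed 1, so a two-phase solution exists.
Iterate (Newton) starting at ψ = 0.5:
  ψ = 0.500: g = -0.0580, g' = -0.430 → ψ = 0.365
  ψ = 0.365: g = -0.0007, g' = -0.425 → ψ = 0.363
Converged at ψ = 0.363.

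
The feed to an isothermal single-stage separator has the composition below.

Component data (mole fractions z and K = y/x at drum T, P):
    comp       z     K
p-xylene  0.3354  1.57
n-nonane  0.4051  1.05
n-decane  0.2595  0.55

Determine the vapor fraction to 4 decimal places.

Rachford–Rice: g(ψ) = Σ zᵢ(Kᵢ−1)/(1+ψ(Kᵢ−1)) = 0.
Feasibility: ΣzᵢKᵢ = 1.0947, Σzᵢ/Kᵢ = 1.0713 — both > 1, two phases present.
Newton–Raphson from ψ = 0.67:
  ψ = 0.6700: g = -0.00924, g' = -0.1657 → ψ = 0.6143
  ψ = 0.6143: g = -0.00013, g' = -0.1611 → ψ = 0.6134
Converged at ψ = 0.6134.

ψ = 0.6134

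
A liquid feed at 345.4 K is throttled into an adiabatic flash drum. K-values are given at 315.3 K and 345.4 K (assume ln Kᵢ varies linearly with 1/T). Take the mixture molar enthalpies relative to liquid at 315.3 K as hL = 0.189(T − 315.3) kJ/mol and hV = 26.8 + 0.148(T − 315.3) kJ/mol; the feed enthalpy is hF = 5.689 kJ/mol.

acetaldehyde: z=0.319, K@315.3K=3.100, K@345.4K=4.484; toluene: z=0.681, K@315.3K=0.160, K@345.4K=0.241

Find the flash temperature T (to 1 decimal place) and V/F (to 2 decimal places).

T = 327.0 K, V/F = 0.13

Adiabatic flash: solve Rachford–Rice at each trial T, then check hF = ψ·hV(T) + (1−ψ)·hL(T).
  T = 315.3 K: K = (3.100, 0.160), RR gives ψ = 0.055, H_out = 1.487 kJ/mol
  T = 345.4 K: K = (4.484, 0.241), RR gives ψ = 0.225, H_out = 11.437 kJ/mol
  T = 330.4 K: K = (3.762, 0.198), RR gives ψ = 0.151, H_out = 6.817 kJ/mol
  T = 322.9 K: K = (3.425, 0.179), RR gives ψ = 0.108, H_out = 4.286 kJ/mol
  T = 326.6 K: K = (3.589, 0.188), RR gives ψ = 0.130, H_out = 5.559 kJ/mol
  T = 328.5 K: K = (3.675, 0.193), RR gives ψ = 0.141, H_out = 6.194 kJ/mol
Linear interpolation between T = 326.6 (H_out = 5.559) and T = 328.5 (H_out = 6.194) on hF = 5.689 gives T ≈ 327.0 K, at which ψ = 0.13.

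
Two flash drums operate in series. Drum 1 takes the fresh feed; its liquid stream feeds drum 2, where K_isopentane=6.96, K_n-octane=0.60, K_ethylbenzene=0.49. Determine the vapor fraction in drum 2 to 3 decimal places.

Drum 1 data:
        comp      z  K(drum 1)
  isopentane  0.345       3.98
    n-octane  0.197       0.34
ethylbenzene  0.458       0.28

Drum 1:
Let ψ₁ = V/F and solve Σ zᵢ(Kᵢ−1)/(1+ψ₁(Kᵢ−1)) = 0.
Check two-phase: ΣzᵢKᵢ = 1.568 > 1 and Σzᵢ/Kᵢ = 2.302 > 1, so g(0) = 0.568 > 0 and g(1) = -1.302 < 0.
Iterate (Newton) starting at ψ₁ = 0.5:
  ψ₁ = 0.500: g = -0.2964, g' = -1.265 → ψ₁ = 0.266
  ψ₁ = 0.266: g = 0.0084, g' = -1.444 → ψ₁ = 0.271
  ψ₁ = 0.271: g = 0.0000, g' = -1.430 → ψ₁ = 0.272
Converged at ψ₁ = 0.272.
Drum-1 compositions:
  isopentane: x = 0.191, y = 0.759
  n-octane: x = 0.240, y = 0.082
  ethylbenzene: x = 0.569, y = 0.159
Drum-2 feed = drum-1 liquid: z₂ = (0.1907, 0.2400, 0.5693).
Drum 2:
Rachford–Rice: g(ψ₂) = Σ zᵢ(Kᵢ−1)/(1+ψ₂(Kᵢ−1)) = 0.
Feasibility: ΣzᵢKᵢ = 1.750, Σzᵢ/Kᵢ = 1.589 — both > 1, two phases present.
Newton iteration, ψ₂⁰ = 0.42:
  ψ₂ = 0.420: g = -0.1604, g' = -0.847 → ψ₂ = 0.231
  ψ₂ = 0.231: g = 0.0438, g' = -1.438 → ψ₂ = 0.261
  ψ₂ = 0.261: g = 0.0025, g' = -1.282 → ψ₂ = 0.263
Converged at ψ₂ = 0.263.
  isopentane: x = 0.074, y = 0.517
  n-octane: x = 0.268, y = 0.161
  ethylbenzene: x = 0.658, y = 0.322

V/F (drum 2) = 0.263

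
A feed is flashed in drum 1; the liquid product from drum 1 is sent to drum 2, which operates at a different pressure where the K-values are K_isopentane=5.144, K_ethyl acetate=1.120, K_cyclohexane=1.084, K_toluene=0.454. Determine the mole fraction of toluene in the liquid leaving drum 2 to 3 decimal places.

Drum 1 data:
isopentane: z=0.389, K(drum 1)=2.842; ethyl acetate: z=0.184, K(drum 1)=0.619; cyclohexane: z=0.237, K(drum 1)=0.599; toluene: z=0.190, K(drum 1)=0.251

Drum 1:
Iterate (Newton) starting at ψ₁ = 0.64:
  ψ₁ = 0.640: g = -0.1650, g' = -0.787 → ψ₁ = 0.430
  ψ₁ = 0.430: g = -0.0090, g' = -0.737 → ψ₁ = 0.418
Converged at ψ₁ = 0.418.
Drum-1 compositions:
  isopentane: x = 0.220, y = 0.625
  ethyl acetate: x = 0.219, y = 0.135
  cyclohexane: x = 0.285, y = 0.171
  toluene: x = 0.277, y = 0.069
Drum-2 feed = drum-1 liquid: z₂ = (0.2197, 0.2189, 0.2847, 0.2766).
Drum 2:
Material balance + equilibrium reduce to Σ zᵢ(Kᵢ−1)/(1+ψ₂(Kᵢ−1)) = 0.
Feasibility: ΣzᵢKᵢ = 1.810, Σzᵢ/Kᵢ = 1.110 — both > 1, two phases present.
Newton–Raphson from ψ₂ = 0.5:
  ψ₂ = 0.500: g = 0.1364, g' = -0.561 → ψ₂ = 0.743
  ψ₂ = 0.743: g = 0.0156, g' = -0.465 → ψ₂ = 0.777
Converged at ψ₂ = 0.777.
  isopentane: x = 0.052, y = 0.268
  ethyl acetate: x = 0.200, y = 0.224
  cyclohexane: x = 0.267, y = 0.290
  toluene: x = 0.480, y = 0.218

x_toluene (drum 2) = 0.480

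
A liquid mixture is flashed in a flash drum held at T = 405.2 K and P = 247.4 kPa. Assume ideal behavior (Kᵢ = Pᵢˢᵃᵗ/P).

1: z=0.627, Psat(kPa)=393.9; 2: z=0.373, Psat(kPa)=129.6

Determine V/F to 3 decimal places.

V/F = 0.687

Raoult's law: Kᵢ = Pᵢˢᵃᵗ/P = Pᵢˢᵃᵗ/247.4.
  K_1 = 393.9/247.4 = 1.59216, K_2 = 129.6/247.4 = 0.52385
Rachford–Rice: g(V/F) = Σ zᵢ(Kᵢ−1)/(1+V/F(Kᵢ−1)) = 0.
g(0) = ΣzᵢKᵢ − 1 = 0.194 and g(1) = 1 − Σzᵢ/Kᵢ = -0.106, so a root lies in (0, 1).
Binary case is linear: z₁(K₁−1)(1+V/F(K₂−1)) + z₂(K₂−1)(1+V/F(K₁−1)) = 0
⇒ V/F = [z₁(K₁−1)+z₂(K₂−1)] / [−(K₁−1)(K₂−1)] = 0.1937/0.2820 = 0.687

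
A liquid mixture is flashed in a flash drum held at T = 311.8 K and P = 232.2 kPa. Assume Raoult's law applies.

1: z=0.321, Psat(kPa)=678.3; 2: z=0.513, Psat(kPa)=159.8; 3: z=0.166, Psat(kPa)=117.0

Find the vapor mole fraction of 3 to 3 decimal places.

y_3 = 0.114

Raoult's law: Kᵢ = Pᵢˢᵃᵗ/P = Pᵢˢᵃᵗ/232.2.
  K_1 = 678.3/232.2 = 2.92119, K_2 = 159.8/232.2 = 0.68820, K_3 = 117.0/232.2 = 0.50388
Material balance + equilibrium reduce to Σ zᵢ(Kᵢ−1)/(1+ψ(Kᵢ−1)) = 0.
Feasibility: ΣzᵢKᵢ = 1.374, Σzᵢ/Kᵢ = 1.185 — both > 1, two phases present.
Iterate (Newton) starting at ψ = 0.5:
  ψ = 0.500: g = 0.0155, g' = -0.450 → ψ = 0.534
  ψ = 0.534: g = 0.0003, g' = -0.436 → ψ = 0.535
Converged at ψ = 0.535.
Compositions from xᵢ = zᵢ/(1+ψ(Kᵢ−1)), yᵢ = Kᵢxᵢ:
  1: x = 0.158, y = 0.462
  2: x = 0.616, y = 0.424
  3: x = 0.226, y = 0.114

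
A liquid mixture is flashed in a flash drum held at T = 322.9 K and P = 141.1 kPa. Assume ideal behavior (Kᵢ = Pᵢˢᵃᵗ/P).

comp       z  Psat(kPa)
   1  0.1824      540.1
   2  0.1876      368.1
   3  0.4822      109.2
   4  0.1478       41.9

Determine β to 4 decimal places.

β = 0.6674

Raoult's law: Kᵢ = Pᵢˢᵃᵗ/P = Pᵢˢᵃᵗ/141.1.
  K_1 = 540.1/141.1 = 3.827782, K_2 = 368.1/141.1 = 2.608788, K_3 = 109.2/141.1 = 0.773919, K_4 = 41.9/141.1 = 0.296953
Rachford–Rice: g(β) = Σ zᵢ(Kᵢ−1)/(1+β(Kᵢ−1)) = 0.
Feasibility: ΣzᵢKᵢ = 1.6047, Σzᵢ/Kᵢ = 1.2403 — both > 1, two phases present.
Newton–Raphson from β = 0.5:
  β = 0.5000: g = 0.09779, g' = -0.6045 → β = 0.6618
  β = 0.6618: g = 0.00330, g' = -0.5804 → β = 0.6675
Converged at β = 0.6674.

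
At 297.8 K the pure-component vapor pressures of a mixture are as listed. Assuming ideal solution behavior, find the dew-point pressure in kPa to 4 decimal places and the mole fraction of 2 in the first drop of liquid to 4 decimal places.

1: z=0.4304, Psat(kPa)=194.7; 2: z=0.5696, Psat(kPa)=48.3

At the dew point ψ → 1, so Σzᵢ/Kᵢ = 1 with Kᵢ = Pᵢˢᵃᵗ/P ⇒ 1/P = Σzᵢ/Pᵢˢᵃᵗ.
1/P = 0.4304/194.7 + 0.5696/48.3 = 0.0140035 ⇒ P = 71.4105 kPa
xᵢ = zᵢP/Pᵢˢᵃᵗ ⇒ x_2 = 0.5696·71.4105/48.3 = 0.8421

Pdew = 71.4105 kPa, x_2 = 0.8421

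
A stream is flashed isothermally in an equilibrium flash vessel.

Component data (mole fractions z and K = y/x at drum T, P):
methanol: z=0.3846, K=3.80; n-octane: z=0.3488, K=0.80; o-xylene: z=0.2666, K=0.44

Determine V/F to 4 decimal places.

V/F = 0.7636

Rachford–Rice: g(V/F) = Σ zᵢ(Kᵢ−1)/(1+V/F(Kᵢ−1)) = 0.
g(0) = ΣzᵢKᵢ − 1 = 0.8578 and g(1) = 1 − Σzᵢ/Kᵢ = -0.1431, so a root lies in (0, 1).
Newton iteration, V/F⁰ = 0.5:
  V/F = 0.5000: g = 0.16383, g' = -0.7020 → V/F = 0.7334
  V/F = 0.7334: g = 0.01758, g' = -0.5833 → V/F = 0.7635
  V/F = 0.7635: g = 0.00004, g' = -0.5808 → V/F = 0.7636
Converged at V/F = 0.7636.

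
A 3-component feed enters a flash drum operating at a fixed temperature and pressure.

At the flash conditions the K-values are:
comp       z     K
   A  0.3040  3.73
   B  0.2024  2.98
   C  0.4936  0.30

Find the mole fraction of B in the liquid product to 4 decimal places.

x_B = 0.1000

Rachford–Rice: g(ψ) = Σ zᵢ(Kᵢ−1)/(1+ψ(Kᵢ−1)) = 0.
Check two-phase: ΣzᵢKᵢ = 1.8852 > 1 and Σzᵢ/Kᵢ = 1.7948 > 1, so g(0) = 0.8852 > 0 and g(1) = -0.7948 < 0.
Iterate (Newton) starting at ψ = 0.66:
  ψ = 0.6600: g = -0.17229, g' = -1.2733 → ψ = 0.5247
  ψ = 0.5247: g = -0.00834, g' = -1.1780 → ψ = 0.5176
Converged at ψ = 0.5176.
Compositions from xᵢ = zᵢ/(1+ψ(Kᵢ−1)), yᵢ = Kᵢxᵢ:
  A: x = 0.1260, y = 0.4699
  B: x = 0.1000, y = 0.2979
  C: x = 0.7741, y = 0.2322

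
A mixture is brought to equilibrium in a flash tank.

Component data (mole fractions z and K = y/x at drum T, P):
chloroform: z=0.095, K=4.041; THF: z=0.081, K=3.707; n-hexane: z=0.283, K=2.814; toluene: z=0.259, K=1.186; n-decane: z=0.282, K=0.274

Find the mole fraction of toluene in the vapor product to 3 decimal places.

y_toluene = 0.271

Material balance + equilibrium reduce to Σ zᵢ(Kᵢ−1)/(1+β(Kᵢ−1)) = 0.
g(0) = ΣzᵢKᵢ − 1 = 0.865 and g(1) = 1 − Σzᵢ/Kᵢ = -0.394, so a root lies in (0, 1).
Newton iteration, β⁰ = 0.55:
  β = 0.550: g = 0.1561, g' = -0.871 → β = 0.729
  β = 0.729: g = -0.0080, g' = -1.002 → β = 0.721
Converged at β = 0.721.
Compositions from xᵢ = zᵢ/(1+β(Kᵢ−1)), yᵢ = Kᵢxᵢ:
  chloroform: x = 0.030, y = 0.120
  THF: x = 0.027, y = 0.102
  n-hexane: x = 0.123, y = 0.345
  toluene: x = 0.228, y = 0.271
  n-decane: x = 0.592, y = 0.162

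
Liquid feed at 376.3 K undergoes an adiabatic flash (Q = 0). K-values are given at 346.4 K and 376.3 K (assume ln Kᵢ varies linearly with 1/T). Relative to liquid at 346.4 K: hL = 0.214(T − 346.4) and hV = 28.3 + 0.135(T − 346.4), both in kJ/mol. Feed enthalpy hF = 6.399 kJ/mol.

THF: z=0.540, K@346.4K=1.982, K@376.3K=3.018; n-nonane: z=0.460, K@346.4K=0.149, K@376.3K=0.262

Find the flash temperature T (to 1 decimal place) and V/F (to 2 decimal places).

Adiabatic flash: solve Rachford–Rice at each trial T, then check hF = ψ·hV(T) + (1−ψ)·hL(T).
  T = 346.4 K: K = (1.982, 0.149), RR gives ψ = 0.166, H_out = 4.701 kJ/mol
  T = 376.3 K: K = (3.018, 0.262), RR gives ψ = 0.504, H_out = 19.465 kJ/mol
  T = 361.4 K: K = (2.469, 0.200), RR gives ψ = 0.362, H_out = 13.023 kJ/mol
  T = 353.9 K: K = (2.217, 0.173), RR gives ψ = 0.275, H_out = 9.231 kJ/mol
  T = 350.1 K: K = (2.096, 0.161), RR gives ψ = 0.224, H_out = 7.055 kJ/mol
  T = 348.2 K: K = (2.037, 0.155), RR gives ψ = 0.195, H_out = 5.880 kJ/mol
Linear interpolation between T = 348.2 (H_out = 5.880) and T = 350.1 (H_out = 7.055) on hF = 6.399 gives T ≈ 349.0 K, at which ψ = 0.21.

T = 349.0 K, V/F = 0.21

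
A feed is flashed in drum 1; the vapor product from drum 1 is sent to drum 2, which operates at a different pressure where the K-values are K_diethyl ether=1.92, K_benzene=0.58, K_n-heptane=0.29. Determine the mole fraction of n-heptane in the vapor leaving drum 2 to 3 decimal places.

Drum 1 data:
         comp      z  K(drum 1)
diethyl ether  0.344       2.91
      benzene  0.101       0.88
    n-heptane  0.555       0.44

Drum 1:
Material balance + equilibrium reduce to Σ zᵢ(Kᵢ−1)/(1+ψ₁(Kᵢ−1)) = 0.
Feasibility: ΣzᵢKᵢ = 1.334, Σzᵢ/Kᵢ = 1.494 — both > 1, two phases present.
Newton iteration, ψ₁⁰ = 0.45:
  ψ₁ = 0.450: g = -0.0750, g' = -0.676 → ψ₁ = 0.339
  ψ₁ = 0.339: g = 0.0025, g' = -0.729 → ψ₁ = 0.342
Converged at ψ₁ = 0.343.
Drum-1 compositions:
  diethyl ether: x = 0.208, y = 0.605
  benzene: x = 0.105, y = 0.093
  n-heptane: x = 0.687, y = 0.302
Drum-2 feed = drum-1 vapor: z₂ = (0.6052, 0.0927, 0.3022).
Drum 2:
Iterate (Newton) starting at ψ₂ = 0.6:
  ψ₂ = 0.600: g = -0.0671, g' = -0.704 → ψ₂ = 0.505
  ψ₂ = 0.505: g = -0.0036, g' = -0.635 → ψ₂ = 0.499
Converged at ψ₂ = 0.499.
  diethyl ether: x = 0.415, y = 0.796
  benzene: x = 0.117, y = 0.068
  n-heptane: x = 0.468, y = 0.136

y_n-heptane (drum 2) = 0.136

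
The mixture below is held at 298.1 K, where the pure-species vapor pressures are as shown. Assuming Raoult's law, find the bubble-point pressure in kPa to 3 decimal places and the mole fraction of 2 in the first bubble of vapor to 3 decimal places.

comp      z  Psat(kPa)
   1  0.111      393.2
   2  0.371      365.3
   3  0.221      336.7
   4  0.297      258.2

Pbub = 330.268 kPa, y_2 = 0.410

At the bubble point ψ → 0, so ΣzᵢKᵢ = 1 with Kᵢ = Pᵢˢᵃᵗ/P ⇒ P = ΣzᵢPᵢˢᵃᵗ.
P = 0.111·393.2 + 0.371·365.3 + 0.221·336.7 + 0.297·258.2 = 330.268 kPa
yᵢ = zᵢPᵢˢᵃᵗ/P ⇒ y_2 = 0.371·365.3/330.268 = 0.410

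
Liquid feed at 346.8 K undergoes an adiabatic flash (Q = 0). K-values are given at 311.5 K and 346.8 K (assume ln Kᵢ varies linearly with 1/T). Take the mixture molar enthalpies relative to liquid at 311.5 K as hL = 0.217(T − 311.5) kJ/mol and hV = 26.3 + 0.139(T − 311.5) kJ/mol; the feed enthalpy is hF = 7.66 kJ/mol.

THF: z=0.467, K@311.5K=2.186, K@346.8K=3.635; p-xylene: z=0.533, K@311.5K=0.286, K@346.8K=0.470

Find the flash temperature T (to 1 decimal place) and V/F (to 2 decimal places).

Adiabatic flash: solve Rachford–Rice at each trial T, then check hF = ψ·hV(T) + (1−ψ)·hL(T).
  T = 311.5 K: K = (2.186, 0.286), RR gives ψ = 0.205, H_out = 5.382 kJ/mol
  T = 346.8 K: K = (3.635, 0.470), RR gives ψ = 0.679, H_out = 23.645 kJ/mol
  T = 329.1 K: K = (2.856, 0.371), RR gives ψ = 0.456, H_out = 15.175 kJ/mol
  T = 320.3 K: K = (2.508, 0.327), RR gives ψ = 0.340, H_out = 10.629 kJ/mol
  T = 315.9 K: K = (2.344, 0.306), RR gives ψ = 0.276, H_out = 8.127 kJ/mol
  T = 313.7 K: K = (2.264, 0.296), RR gives ψ = 0.242, H_out = 6.791 kJ/mol
Linear interpolation between T = 313.7 (H_out = 6.791) and T = 315.9 (H_out = 8.127) on hF = 7.66 gives T ≈ 315.1 K, at which ψ = 0.26.

T = 315.1 K, V/F = 0.26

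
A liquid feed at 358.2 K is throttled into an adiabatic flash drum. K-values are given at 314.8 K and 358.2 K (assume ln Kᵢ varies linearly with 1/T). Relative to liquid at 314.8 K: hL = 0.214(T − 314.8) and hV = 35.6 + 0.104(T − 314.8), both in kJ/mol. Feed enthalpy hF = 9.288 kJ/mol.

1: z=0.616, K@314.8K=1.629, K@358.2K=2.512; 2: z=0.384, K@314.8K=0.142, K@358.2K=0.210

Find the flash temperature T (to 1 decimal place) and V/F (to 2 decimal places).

Adiabatic flash: solve Rachford–Rice at each trial T, then check hF = ψ·hV(T) + (1−ψ)·hL(T).
  T = 314.8 K: K = (1.629, 0.142), RR gives ψ = 0.107, H_out = 3.825 kJ/mol
  T = 358.2 K: K = (2.512, 0.210), RR gives ψ = 0.526, H_out = 25.495 kJ/mol
  T = 336.5 K: K = (2.051, 0.175), RR gives ψ = 0.381, H_out = 17.308 kJ/mol
  T = 325.6 K: K = (1.834, 0.158), RR gives ψ = 0.271, H_out = 11.645 kJ/mol
  T = 320.2 K: K = (1.730, 0.150), RR gives ψ = 0.199, H_out = 8.115 kJ/mol
  T = 322.9 K: K = (1.782, 0.154), RR gives ψ = 0.237, H_out = 9.958 kJ/mol
  T = 321.5 K: K = (1.755, 0.152), RR gives ψ = 0.218, H_out = 9.023 kJ/mol
Linear interpolation between T = 321.5 (H_out = 9.023) and T = 322.9 (H_out = 9.958) on hF = 9.288 gives T ≈ 321.9 K, at which ψ = 0.22.

T = 321.9 K, V/F = 0.22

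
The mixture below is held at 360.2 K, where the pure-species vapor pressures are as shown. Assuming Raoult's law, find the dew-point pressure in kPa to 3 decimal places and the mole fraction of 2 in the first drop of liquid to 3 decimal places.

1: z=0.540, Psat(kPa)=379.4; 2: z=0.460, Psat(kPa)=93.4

At the dew point ψ → 1, so Σzᵢ/Kᵢ = 1 with Kᵢ = Pᵢˢᵃᵗ/P ⇒ 1/P = Σzᵢ/Pᵢˢᵃᵗ.
1/P = 0.540/379.4 + 0.460/93.4 = 0.006348 ⇒ P = 157.521 kPa
xᵢ = zᵢP/Pᵢˢᵃᵗ ⇒ x_2 = 0.460·157.521/93.4 = 0.776

Pdew = 157.521 kPa, x_2 = 0.776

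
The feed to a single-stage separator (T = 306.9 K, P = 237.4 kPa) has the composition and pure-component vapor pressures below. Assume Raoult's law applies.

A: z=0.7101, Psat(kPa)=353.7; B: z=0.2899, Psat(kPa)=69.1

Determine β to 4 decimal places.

β = 0.4099

Raoult's law: Kᵢ = Pᵢˢᵃᵗ/P = Pᵢˢᵃᵗ/237.4.
  K_A = 353.7/237.4 = 1.489890, K_B = 69.1/237.4 = 0.291070
Material balance + equilibrium reduce to Σ zᵢ(Kᵢ−1)/(1+β(Kᵢ−1)) = 0.
g(0) = ΣzᵢKᵢ − 1 = 0.1424 and g(1) = 1 − Σzᵢ/Kᵢ = -0.4726, so a root lies in (0, 1).
Iterate (Newton) starting at β = 0.6:
  β = 0.6000: g = -0.08880, g' = -0.5430 → β = 0.4365
  β = 0.4365: g = -0.01101, g' = -0.4212 → β = 0.4103
  β = 0.4103: g = -0.00018, g' = -0.4079 → β = 0.4099
Converged at β = 0.4099.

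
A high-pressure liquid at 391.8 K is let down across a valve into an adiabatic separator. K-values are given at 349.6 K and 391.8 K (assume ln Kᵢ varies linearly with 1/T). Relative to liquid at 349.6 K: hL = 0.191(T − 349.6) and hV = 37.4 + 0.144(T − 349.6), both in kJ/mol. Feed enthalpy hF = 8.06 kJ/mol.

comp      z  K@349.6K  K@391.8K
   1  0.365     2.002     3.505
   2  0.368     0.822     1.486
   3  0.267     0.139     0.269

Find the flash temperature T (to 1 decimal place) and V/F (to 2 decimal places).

T = 352.6 K, V/F = 0.20

Adiabatic flash: solve Rachford–Rice at each trial T, then check hF = ψ·hV(T) + (1−ψ)·hL(T).
  T = 349.6 K: K = (2.002, 0.822, 0.139), RR gives ψ = 0.126, H_out = 4.703 kJ/mol
  T = 391.8 K: K = (3.505, 1.486, 0.269), RR gives ψ = 0.766, H_out = 35.191 kJ/mol
  T = 370.7 K: K = (2.692, 1.124, 0.197), RR gives ψ = 0.524, H_out = 23.109 kJ/mol
  T = 360.1 K: K = (2.330, 0.965, 0.166), RR gives ψ = 0.356, H_out = 15.130 kJ/mol
  T = 354.9 K: K = (2.164, 0.892, 0.152), RR gives ψ = 0.252, H_out = 10.368 kJ/mol
  T = 352.2 K: K = (2.080, 0.856, 0.145), RR gives ψ = 0.191, H_out = 7.599 kJ/mol
  T = 353.5 K: K = (2.120, 0.873, 0.149), RR gives ψ = 0.221, H_out = 8.960 kJ/mol
Linear interpolation between T = 352.2 (H_out = 7.599) and T = 353.5 (H_out = 8.960) on hF = 8.06 gives T ≈ 352.6 K, at which ψ = 0.20.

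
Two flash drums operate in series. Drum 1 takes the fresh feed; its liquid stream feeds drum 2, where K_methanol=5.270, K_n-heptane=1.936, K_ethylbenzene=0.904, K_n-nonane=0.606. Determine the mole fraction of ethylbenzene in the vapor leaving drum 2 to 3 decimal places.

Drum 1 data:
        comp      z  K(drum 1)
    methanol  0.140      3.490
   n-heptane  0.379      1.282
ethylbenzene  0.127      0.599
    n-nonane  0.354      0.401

Drum 1:
Rachford–Rice: g(ψ₁) = Σ zᵢ(Kᵢ−1)/(1+ψ₁(Kᵢ−1)) = 0.
Feasibility: ΣzᵢKᵢ = 1.193, Σzᵢ/Kᵢ = 1.431 — both > 1, two phases present.
Iterate (Newton) starting at ψ₁ = 0.37:
  ψ₁ = 0.370: g = -0.0540, g' = -0.498 → ψ₁ = 0.261
  ψ₁ = 0.261: g = 0.0024, g' = -0.549 → ψ₁ = 0.266
Converged at ψ₁ = 0.266.
Drum-1 compositions:
  methanol: x = 0.084, y = 0.294
  n-heptane: x = 0.353, y = 0.452
  ethylbenzene: x = 0.142, y = 0.085
  n-nonane: x = 0.421, y = 0.169
Drum-2 feed = drum-1 liquid: z₂ = (0.0842, 0.3526, 0.1422, 0.4210).
Drum 2:
Newton–Raphson from ψ₂ = 0.58:
  ψ₂ = 0.580: g = 0.0879, g' = -0.368 → ψ₂ = 0.819
  ψ₂ = 0.819: g = 0.0071, g' = -0.319 → ψ₂ = 0.841
Converged at ψ₂ = 0.841.
  methanol: x = 0.018, y = 0.097
  n-heptane: x = 0.197, y = 0.382
  ethylbenzene: x = 0.155, y = 0.140
  n-nonane: x = 0.630, y = 0.382

y_ethylbenzene (drum 2) = 0.140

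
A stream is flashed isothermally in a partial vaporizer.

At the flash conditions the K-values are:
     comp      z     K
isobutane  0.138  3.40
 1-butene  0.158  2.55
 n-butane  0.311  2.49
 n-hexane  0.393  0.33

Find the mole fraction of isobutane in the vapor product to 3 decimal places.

Let ψ = V/F and solve Σ zᵢ(Kᵢ−1)/(1+ψ(Kᵢ−1)) = 0.
Feasibility: ΣzᵢKᵢ = 1.776, Σzᵢ/Kᵢ = 1.418 — both > 1, two phases present.
Newton iteration, ψ⁰ = 0.5:
  ψ = 0.500: g = 0.1581, g' = -0.910 → ψ = 0.674
  ψ = 0.674: g = -0.0023, g' = -0.965 → ψ = 0.671
Converged at ψ = 0.671.
Compositions from xᵢ = zᵢ/(1+ψ(Kᵢ−1)), yᵢ = Kᵢxᵢ:
  isobutane: x = 0.053, y = 0.180
  1-butene: x = 0.077, y = 0.197
  n-butane: x = 0.155, y = 0.387
  n-hexane: x = 0.714, y = 0.236

y_isobutane = 0.180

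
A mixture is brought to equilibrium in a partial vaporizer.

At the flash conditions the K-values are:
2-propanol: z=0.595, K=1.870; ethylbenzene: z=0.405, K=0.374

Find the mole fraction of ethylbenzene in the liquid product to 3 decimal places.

Binary case is linear: z₁(K₁−1)(1+β(K₂−1)) + z₂(K₂−1)(1+β(K₁−1)) = 0
⇒ β = [z₁(K₁−1)+z₂(K₂−1)] / [−(K₁−1)(K₂−1)] = 0.2641/0.5446 = 0.485
Compositions from xᵢ = zᵢ/(1+β(Kᵢ−1)), yᵢ = Kᵢxᵢ:
  2-propanol: x = 0.418, y = 0.783
  ethylbenzene: x = 0.582, y = 0.217

x_ethylbenzene = 0.582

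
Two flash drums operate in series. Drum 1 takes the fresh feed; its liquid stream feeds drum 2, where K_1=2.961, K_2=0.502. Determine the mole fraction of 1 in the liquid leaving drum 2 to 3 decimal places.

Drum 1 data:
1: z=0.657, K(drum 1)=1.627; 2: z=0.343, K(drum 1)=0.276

x_1 (drum 2) = 0.203

Drum 1:
Rachford–Rice: g(ψ₁) = Σ zᵢ(Kᵢ−1)/(1+ψ₁(Kᵢ−1)) = 0.
Check two-phase: ΣzᵢKᵢ = 1.164 > 1 and Σzᵢ/Kᵢ = 1.647 > 1, so g(0) = 0.164 > 0 and g(1) = -0.647 < 0.
Newton iteration, ψ₁⁰ = 0.5:
  ψ₁ = 0.500: g = -0.0756, g' = -0.591 → ψ₁ = 0.372
  ψ₁ = 0.372: g = -0.0059, g' = -0.507 → ψ₁ = 0.360
Converged at ψ₁ = 0.360.
Drum-1 compositions:
  1: x = 0.536, y = 0.872
  2: x = 0.464, y = 0.128
Drum-2 feed = drum-1 liquid: z₂ = (0.5359, 0.4641).
Drum 2:
Material balance + equilibrium reduce to Σ zᵢ(Kᵢ−1)/(1+ψ₂(Kᵢ−1)) = 0.
g(0) = ΣzᵢKᵢ − 1 = 0.820 and g(1) = 1 − Σzᵢ/Kᵢ = -0.105, so a root lies in (0, 1).
Binary case is linear: z₁(K₁−1)(1+ψ₂(K₂−1)) + z₂(K₂−1)(1+ψ₂(K₁−1)) = 0
⇒ ψ₂ = [z₁(K₁−1)+z₂(K₂−1)] / [−(K₁−1)(K₂−1)] = 0.8198/0.9766 = 0.839
  1: x = 0.203, y = 0.600
  2: x = 0.797, y = 0.400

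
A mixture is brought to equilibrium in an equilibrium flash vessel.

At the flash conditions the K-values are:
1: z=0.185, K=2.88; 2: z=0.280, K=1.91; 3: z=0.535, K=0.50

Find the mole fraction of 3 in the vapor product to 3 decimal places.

y_3 = 0.356

Newton iteration, β⁰ = 0.61:
  β = 0.610: g = -0.0590, g' = -0.515 → β = 0.495
  β = 0.495: g = 0.0002, g' = -0.522 → β = 0.496
Converged at β = 0.496.
Compositions from xᵢ = zᵢ/(1+β(Kᵢ−1)), yᵢ = Kᵢxᵢ:
  1: x = 0.096, y = 0.276
  2: x = 0.193, y = 0.369
  3: x = 0.711, y = 0.356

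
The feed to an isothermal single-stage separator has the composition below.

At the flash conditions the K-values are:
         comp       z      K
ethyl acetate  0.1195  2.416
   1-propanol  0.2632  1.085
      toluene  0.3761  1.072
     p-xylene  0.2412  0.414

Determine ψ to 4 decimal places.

ψ = 0.2820

Rachford–Rice: g(ψ) = Σ zᵢ(Kᵢ−1)/(1+ψ(Kᵢ−1)) = 0.
Feasibility: ΣzᵢKᵢ = 1.0773, Σzᵢ/Kᵢ = 1.2255 — both > 1, two phases present.
Newton–Raphson from ψ = 0.5:
  ψ = 0.5000: g = -0.05325, g' = -0.2514 → ψ = 0.2882
  ψ = 0.2882: g = -0.00152, g' = -0.2444 → ψ = 0.2820
Converged at ψ = 0.2820.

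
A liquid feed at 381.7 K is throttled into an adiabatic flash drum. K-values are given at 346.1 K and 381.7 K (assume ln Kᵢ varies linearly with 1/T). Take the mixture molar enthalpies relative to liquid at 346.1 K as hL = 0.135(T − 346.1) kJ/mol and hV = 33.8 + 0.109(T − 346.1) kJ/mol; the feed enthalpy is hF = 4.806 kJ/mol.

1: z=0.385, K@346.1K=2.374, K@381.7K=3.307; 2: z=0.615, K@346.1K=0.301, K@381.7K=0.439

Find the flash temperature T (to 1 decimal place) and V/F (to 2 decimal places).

T = 348.8 K, V/F = 0.13

Adiabatic flash: solve Rachford–Rice at each trial T, then check hF = ψ·hV(T) + (1−ψ)·hL(T).
  T = 346.1 K: K = (2.374, 0.301), RR gives ψ = 0.103, H_out = 3.488 kJ/mol
  T = 381.7 K: K = (3.307, 0.439), RR gives ψ = 0.420, H_out = 18.603 kJ/mol
  T = 363.9 K: K = (2.825, 0.367), RR gives ψ = 0.271, H_out = 11.440 kJ/mol
  T = 355.0 K: K = (2.595, 0.333), RR gives ψ = 0.192, H_out = 7.640 kJ/mol
  T = 350.6 K: K = (2.485, 0.317), RR gives ψ = 0.150, H_out = 5.644 kJ/mol
  T = 348.4 K: K = (2.430, 0.309), RR gives ψ = 0.127, H_out = 4.606 kJ/mol
Linear interpolation between T = 348.4 (H_out = 4.606) and T = 350.6 (H_out = 5.644) on hF = 4.806 gives T ≈ 348.8 K, at which ψ = 0.13.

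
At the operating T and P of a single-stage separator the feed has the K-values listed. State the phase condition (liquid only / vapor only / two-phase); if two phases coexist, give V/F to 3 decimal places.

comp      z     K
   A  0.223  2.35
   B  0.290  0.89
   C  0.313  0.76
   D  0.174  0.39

two-phase, V/F = 0.213

ΣzᵢKᵢ = 1.088; Σzᵢ/Kᵢ = 1.279.
Both exceed 1, so a two-phase solution exists.
Rachford–Rice: g(ψ) = Σ zᵢ(Kᵢ−1)/(1+ψ(Kᵢ−1)) = 0.
Iterate (Newton) starting at ψ = 0.5:
  ψ = 0.500: g = -0.0921, g' = -0.306 → ψ = 0.199
  ψ = 0.199: g = 0.0050, g' = -0.360 → ψ = 0.213
Converged at ψ = 0.213.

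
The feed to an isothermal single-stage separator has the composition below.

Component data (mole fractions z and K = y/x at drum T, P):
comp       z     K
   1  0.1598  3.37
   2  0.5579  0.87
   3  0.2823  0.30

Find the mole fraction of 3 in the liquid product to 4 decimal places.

x_3 = 0.3100

Material balance + equilibrium reduce to Σ zᵢ(Kᵢ−1)/(1+V/F(Kᵢ−1)) = 0.
Feasibility: ΣzᵢKᵢ = 1.1086, Σzᵢ/Kᵢ = 1.6297 — both > 1, two phases present.
Iterate (Newton) starting at V/F = 0.5:
  V/F = 0.5000: g = -0.20825, g' = -0.5262 → V/F = 0.1042
  V/F = 0.1042: g = 0.01702, g' = -0.7479 → V/F = 0.1270
  V/F = 0.1270: g = 0.00048, g' = -0.7067 → V/F = 0.1277
Converged at V/F = 0.1277.
Compositions from xᵢ = zᵢ/(1+V/F(Kᵢ−1)), yᵢ = Kᵢxᵢ:
  1: x = 0.1227, y = 0.4134
  2: x = 0.5673, y = 0.4936
  3: x = 0.3100, y = 0.0930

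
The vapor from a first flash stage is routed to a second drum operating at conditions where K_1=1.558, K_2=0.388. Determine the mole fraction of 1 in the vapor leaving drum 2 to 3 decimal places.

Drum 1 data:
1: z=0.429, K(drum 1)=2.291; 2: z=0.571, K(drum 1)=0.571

Drum 1:
Rachford–Rice: g(ψ₁) = Σ zᵢ(Kᵢ−1)/(1+ψ₁(Kᵢ−1)) = 0.
Check two-phase: ΣzᵢKᵢ = 1.309 > 1 and Σzᵢ/Kᵢ = 1.187 > 1, so g(0) = 0.309 > 0 and g(1) = -0.187 < 0.
Iterate (Newton) starting at ψ₁ = 0.65:
  ψ₁ = 0.650: g = -0.0385, g' = -0.413 → ψ₁ = 0.557
  ψ₁ = 0.557: g = 0.0004, g' = -0.423 → ψ₁ = 0.558
Converged at ψ₁ = 0.558.
Drum-1 compositions:
  1: x = 0.249, y = 0.571
  2: x = 0.751, y = 0.429
Drum-2 feed = drum-1 vapor: z₂ = (0.5714, 0.4286).
Drum 2:
Let ψ₂ = V/F and solve Σ zᵢ(Kᵢ−1)/(1+ψ₂(Kᵢ−1)) = 0.
g(0) = ΣzᵢKᵢ − 1 = 0.057 and g(1) = 1 − Σzᵢ/Kᵢ = -0.471, so a root lies in (0, 1).
Binary case is linear: z₁(K₁−1)(1+ψ₂(K₂−1)) + z₂(K₂−1)(1+ψ₂(K₁−1)) = 0
⇒ ψ₂ = [z₁(K₁−1)+z₂(K₂−1)] / [−(K₁−1)(K₂−1)] = 0.0566/0.3415 = 0.166
  1: x = 0.523, y = 0.815
  2: x = 0.477, y = 0.185

y_1 (drum 2) = 0.815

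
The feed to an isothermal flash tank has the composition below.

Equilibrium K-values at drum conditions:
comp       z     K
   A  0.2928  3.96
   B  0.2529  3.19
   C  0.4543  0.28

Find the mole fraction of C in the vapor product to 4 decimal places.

Rachford–Rice: g(β) = Σ zᵢ(Kᵢ−1)/(1+β(Kᵢ−1)) = 0.
Feasibility: ΣzᵢKᵢ = 2.0934, Σzᵢ/Kᵢ = 1.7757 — both > 1, two phases present.
Newton–Raphson from β = 0.34:
  β = 0.3400: g = 0.31630, g' = -1.4487 → β = 0.5583
  β = 0.5583: g = 0.02891, g' = -1.2687 → β = 0.5811
Converged at β = 0.5811.
Compositions from xᵢ = zᵢ/(1+β(Kᵢ−1)), yᵢ = Kᵢxᵢ:
  A: x = 0.1077, y = 0.4263
  B: x = 0.1113, y = 0.3550
  C: x = 0.7811, y = 0.2187

y_C = 0.2187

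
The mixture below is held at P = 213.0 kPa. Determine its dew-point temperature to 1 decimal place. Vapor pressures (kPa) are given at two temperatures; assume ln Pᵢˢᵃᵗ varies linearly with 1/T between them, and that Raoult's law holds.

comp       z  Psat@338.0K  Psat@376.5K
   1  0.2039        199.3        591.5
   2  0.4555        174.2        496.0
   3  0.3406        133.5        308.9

T = 348.2 K

Dew-point temperature: Σzᵢ·P/Pᵢˢᵃᵗ(T) = 1. Interpolate ln Pᵢˢᵃᵗ = aᵢ + bᵢ/T.
  T = 338.0 K: ΣzᵢP/Pᵢˢᵃᵗ = 1.3183
  T = 376.5 K: ΣzᵢP/Pᵢˢᵃᵗ = 0.5039
  T = 357.2 K: ΣzᵢP/Pᵢˢᵃᵗ = 0.7940
  T = 347.6 K: ΣzᵢP/Pᵢˢᵃᵗ = 1.0155
  T = 352.4 K: ΣzᵢP/Pᵢˢᵃᵗ = 0.8964
  T = 350.0 K: ΣzᵢP/Pᵢˢᵃᵗ = 0.9537
Interpolating between 347.6 K and 350.0 K gives T ≈ 348.2 K.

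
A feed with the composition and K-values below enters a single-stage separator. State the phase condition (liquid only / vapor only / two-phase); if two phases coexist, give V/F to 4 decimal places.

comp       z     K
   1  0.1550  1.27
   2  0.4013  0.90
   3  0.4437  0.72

ΣzᵢKᵢ = 0.8775; Σzᵢ/Kᵢ = 1.1842.
Since ΣzᵢKᵢ < 1 the mixture is below its bubble point — single liquid phase.

liquid only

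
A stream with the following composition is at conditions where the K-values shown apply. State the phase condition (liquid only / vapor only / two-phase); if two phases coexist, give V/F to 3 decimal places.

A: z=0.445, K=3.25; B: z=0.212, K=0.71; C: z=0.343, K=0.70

ΣzᵢKᵢ = 1.837; Σzᵢ/Kᵢ = 0.926.
Since Σzᵢ/Kᵢ < 1 the mixture is above its dew point — single vapor phase.

vapor only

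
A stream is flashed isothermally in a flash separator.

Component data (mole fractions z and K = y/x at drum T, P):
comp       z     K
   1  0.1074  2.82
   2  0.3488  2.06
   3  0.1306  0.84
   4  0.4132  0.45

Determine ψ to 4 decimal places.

ψ = 0.5154

Material balance + equilibrium reduce to Σ zᵢ(Kᵢ−1)/(1+ψ(Kᵢ−1)) = 0.
Feasibility: ΣzᵢKᵢ = 1.3170, Σzᵢ/Kᵢ = 1.2811 — both > 1, two phases present.
Iterate (Newton) starting at ψ = 0.52:
  ψ = 0.5200: g = -0.00231, g' = -0.5059 → ψ = 0.5154
Converged at ψ = 0.5154.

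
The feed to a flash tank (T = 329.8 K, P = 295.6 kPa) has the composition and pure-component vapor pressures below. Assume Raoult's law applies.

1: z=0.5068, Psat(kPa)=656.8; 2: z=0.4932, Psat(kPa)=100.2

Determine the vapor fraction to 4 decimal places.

ψ = 0.3631

Raoult's law: Kᵢ = Pᵢˢᵃᵗ/P = Pᵢˢᵃᵗ/295.6.
  K_1 = 656.8/295.6 = 2.221922, K_2 = 100.2/295.6 = 0.338972
Let ψ = V/F and solve Σ zᵢ(Kᵢ−1)/(1+ψ(Kᵢ−1)) = 0.
g(0) = ΣzᵢKᵢ − 1 = 0.2933 and g(1) = 1 − Σzᵢ/Kᵢ = -0.6831, so a root lies in (0, 1).
Binary case is linear: z₁(K₁−1)(1+ψ(K₂−1)) + z₂(K₂−1)(1+ψ(K₁−1)) = 0
⇒ ψ = [z₁(K₁−1)+z₂(K₂−1)] / [−(K₁−1)(K₂−1)] = 0.29325/0.80772 = 0.3631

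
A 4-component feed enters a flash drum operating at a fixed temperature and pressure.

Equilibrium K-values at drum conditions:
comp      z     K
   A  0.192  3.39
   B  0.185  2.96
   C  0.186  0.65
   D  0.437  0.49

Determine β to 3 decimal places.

β = 0.522

Material balance + equilibrium reduce to Σ zᵢ(Kᵢ−1)/(1+β(Kᵢ−1)) = 0.
g(0) = ΣzᵢKᵢ − 1 = 0.534 and g(1) = 1 − Σzᵢ/Kᵢ = -0.297, so a root lies in (0, 1).
Iterate (Newton) starting at β = 0.5:
  β = 0.500: g = 0.0141, g' = -0.647 → β = 0.522
Converged at β = 0.522.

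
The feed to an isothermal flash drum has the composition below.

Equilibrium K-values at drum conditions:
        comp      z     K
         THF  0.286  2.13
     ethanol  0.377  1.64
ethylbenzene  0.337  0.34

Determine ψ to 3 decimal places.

ψ = 0.598

Newton–Raphson from ψ = 0.49:
  ψ = 0.490: g = 0.0630, g' = -0.561 → ψ = 0.602
  ψ = 0.602: g = -0.0026, g' = -0.614 → ψ = 0.598
Converged at ψ = 0.598.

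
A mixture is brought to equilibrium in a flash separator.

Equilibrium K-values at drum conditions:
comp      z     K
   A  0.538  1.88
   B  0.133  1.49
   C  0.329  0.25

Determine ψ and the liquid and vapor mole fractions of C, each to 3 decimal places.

ψ = 0.480, x_C = 0.514, y_C = 0.129

Rachford–Rice: g(ψ) = Σ zᵢ(Kᵢ−1)/(1+ψ(Kᵢ−1)) = 0.
Feasibility: ΣzᵢKᵢ = 1.292, Σzᵢ/Kᵢ = 1.691 — both > 1, two phases present.
Newton iteration, ψ⁰ = 0.5:
  ψ = 0.500: g = -0.0137, g' = -0.695 → ψ = 0.480
Converged at ψ = 0.480.
Compositions from xᵢ = zᵢ/(1+ψ(Kᵢ−1)), yᵢ = Kᵢxᵢ:
  A: x = 0.378, y = 0.711
  B: x = 0.108, y = 0.160
  C: x = 0.514, y = 0.129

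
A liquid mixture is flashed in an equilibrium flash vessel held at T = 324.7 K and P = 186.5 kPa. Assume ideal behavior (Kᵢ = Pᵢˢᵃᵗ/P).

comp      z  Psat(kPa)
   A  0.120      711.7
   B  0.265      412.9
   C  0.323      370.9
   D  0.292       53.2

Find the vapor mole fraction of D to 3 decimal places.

Raoult's law: Kᵢ = Pᵢˢᵃᵗ/P = Pᵢˢᵃᵗ/186.5.
  K_A = 711.7/186.5 = 3.81609, K_B = 412.9/186.5 = 2.21394, K_C = 370.9/186.5 = 1.98874, K_D = 53.2/186.5 = 0.28525
Let ψ = V/F and solve Σ zᵢ(Kᵢ−1)/(1+ψ(Kᵢ−1)) = 0.
Feasibility: ΣzᵢKᵢ = 1.770, Σzᵢ/Kᵢ = 1.337 — both > 1, two phases present.
Newton iteration, ψ⁰ = 0.61:
  ψ = 0.610: g = 0.1383, g' = -0.850 → ψ = 0.773
  ψ = 0.773: g = -0.0129, g' = -1.044 → ψ = 0.761
  ψ = 0.761: g = -0.0001, g' = -1.021 → ψ = 0.760
Converged at ψ = 0.760.
Compositions from xᵢ = zᵢ/(1+ψ(Kᵢ−1)), yᵢ = Kᵢxᵢ:
  A: x = 0.038, y = 0.146
  B: x = 0.138, y = 0.305
  C: x = 0.184, y = 0.367
  D: x = 0.640, y = 0.182

y_D = 0.182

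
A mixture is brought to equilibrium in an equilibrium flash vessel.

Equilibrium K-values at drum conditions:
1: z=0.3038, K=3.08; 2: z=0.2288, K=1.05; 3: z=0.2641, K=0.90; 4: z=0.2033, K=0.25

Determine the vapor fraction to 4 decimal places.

Let ψ = V/F and solve Σ zᵢ(Kᵢ−1)/(1+ψ(Kᵢ−1)) = 0.
g(0) = ΣzᵢKᵢ − 1 = 0.4645 and g(1) = 1 − Σzᵢ/Kᵢ = -0.4232, so a root lies in (0, 1).
Iterate (Newton) starting at ψ = 0.5:
  ψ = 0.5000: g = 0.04916, g' = -0.6121 → ψ = 0.5803
  ψ = 0.5803: g = -0.00059, g' = -0.6319 → ψ = 0.5794
Converged at ψ = 0.5794.

ψ = 0.5794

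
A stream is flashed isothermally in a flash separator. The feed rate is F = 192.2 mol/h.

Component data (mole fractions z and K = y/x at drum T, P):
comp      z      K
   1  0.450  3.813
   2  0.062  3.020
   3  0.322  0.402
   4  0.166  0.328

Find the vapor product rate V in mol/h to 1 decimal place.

V = 122.8 mol/h

Newton–Raphson from β = 0.54:
  β = 0.540: g = 0.1029, g' = -1.055 → β = 0.638
  β = 0.638: g = 0.0015, g' = -1.035 → β = 0.639
Converged at β = 0.639.
Then V = β·F = 0.6390·192.2 = 122.8 mol/h and L = F − V = 69.4 mol/h.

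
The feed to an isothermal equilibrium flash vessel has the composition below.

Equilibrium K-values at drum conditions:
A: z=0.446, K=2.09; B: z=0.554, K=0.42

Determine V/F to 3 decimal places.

Material balance + equilibrium reduce to Σ zᵢ(Kᵢ−1)/(1+V/F(Kᵢ−1)) = 0.
Check two-phase: ΣzᵢKᵢ = 1.165 > 1 and Σzᵢ/Kᵢ = 1.532 > 1, so g(0) = 0.165 > 0 and g(1) = -0.532 < 0.
Binary case is linear: z₁(K₁−1)(1+V/F(K₂−1)) + z₂(K₂−1)(1+V/F(K₁−1)) = 0
⇒ V/F = [z₁(K₁−1)+z₂(K₂−1)] / [−(K₁−1)(K₂−1)] = 0.1648/0.6322 = 0.261

V/F = 0.261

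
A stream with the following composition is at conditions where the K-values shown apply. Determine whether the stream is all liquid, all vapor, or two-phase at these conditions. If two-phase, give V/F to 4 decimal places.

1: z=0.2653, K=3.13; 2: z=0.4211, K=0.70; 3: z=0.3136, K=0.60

ΣzᵢKᵢ = 1.3133; Σzᵢ/Kᵢ = 1.2090.
Both exceed 1, so a two-phase solution exists.
Let ψ = V/F and solve Σ zᵢ(Kᵢ−1)/(1+ψ(Kᵢ−1)) = 0.
Iterate (Newton) starting at ψ = 0.69:
  ψ = 0.6900: g = -0.10376, g' = -0.3533 → ψ = 0.3963
  ψ = 0.3963: g = 0.01396, g' = -0.4736 → ψ = 0.4258
  ψ = 0.4258: g = 0.00030, g' = -0.4537 → ψ = 0.4265
Converged at ψ = 0.4265.

two-phase, V/F = 0.4265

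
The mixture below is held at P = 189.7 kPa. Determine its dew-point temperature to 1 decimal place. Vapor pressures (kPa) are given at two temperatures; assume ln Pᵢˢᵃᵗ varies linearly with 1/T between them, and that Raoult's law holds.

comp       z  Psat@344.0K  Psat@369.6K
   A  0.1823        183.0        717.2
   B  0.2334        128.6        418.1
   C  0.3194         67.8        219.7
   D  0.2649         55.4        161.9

Dew-point temperature: Σzᵢ·P/Pᵢˢᵃᵗ(T) = 1. Interpolate ln Pᵢˢᵃᵗ = aᵢ + bᵢ/T.
  T = 344.0 K: ΣzᵢP/Pᵢˢᵃᵗ = 2.3340
  T = 369.6 K: ΣzᵢP/Pᵢˢᵃᵗ = 0.7403
  T = 356.8 K: ΣzᵢP/Pᵢˢᵃᵗ = 1.2867
  T = 363.2 K: ΣzᵢP/Pᵢˢᵃᵗ = 0.9711
  T = 360.0 K: ΣzᵢP/Pᵢˢᵃᵗ = 1.1163
  T = 361.6 K: ΣzᵢP/Pᵢˢᵃᵗ = 1.0408
Interpolating between 361.6 K and 363.2 K gives T ≈ 362.5 K.

T = 362.5 K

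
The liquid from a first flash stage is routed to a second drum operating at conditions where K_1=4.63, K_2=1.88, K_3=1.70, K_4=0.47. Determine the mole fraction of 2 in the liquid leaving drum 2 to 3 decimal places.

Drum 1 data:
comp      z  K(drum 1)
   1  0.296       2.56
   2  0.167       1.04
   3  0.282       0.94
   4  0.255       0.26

Drum 1:
Let ψ₁ = V/F and solve Σ zᵢ(Kᵢ−1)/(1+ψ₁(Kᵢ−1)) = 0.
Check two-phase: ΣzᵢKᵢ = 1.263 > 1 and Σzᵢ/Kᵢ = 1.557 > 1, so g(0) = 0.263 > 0 and g(1) = -0.557 < 0.
Newton–Raphson from ψ₁ = 0.55:
  ψ₁ = 0.550: g = -0.0806, g' = -0.607 → ψ₁ = 0.417
  ψ₁ = 0.417: g = -0.0040, g' = -0.558 → ψ₁ = 0.410
Converged at ψ₁ = 0.410.
Drum-1 compositions:
  1: x = 0.181, y = 0.462
  2: x = 0.164, y = 0.171
  3: x = 0.289, y = 0.272
  4: x = 0.366, y = 0.095
Drum-2 feed = drum-1 liquid: z₂ = (0.1805, 0.1643, 0.2891, 0.3660).
Drum 2:
Rachford–Rice: g(ψ₂) = Σ zᵢ(Kᵢ−1)/(1+ψ₂(Kᵢ−1)) = 0.
g(0) = ΣzᵢKᵢ − 1 = 0.808 and g(1) = 1 − Σzᵢ/Kᵢ = -0.075, so a root lies in (0, 1).
Newton iteration, ψ₂⁰ = 0.56:
  ψ₂ = 0.560: g = 0.1825, g' = -0.597 → ψ₂ = 0.866
  ψ₂ = 0.866: g = 0.0078, g' = -0.586 → ψ₂ = 0.879
Converged at ψ₂ = 0.879.
  1: x = 0.043, y = 0.199
  2: x = 0.093, y = 0.174
  3: x = 0.179, y = 0.304
  4: x = 0.685, y = 0.322

x_2 (drum 2) = 0.093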